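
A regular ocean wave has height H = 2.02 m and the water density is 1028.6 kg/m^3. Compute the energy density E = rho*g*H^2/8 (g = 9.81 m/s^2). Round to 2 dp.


E = (1/8) * rho * g * H^2
E = (1/8) * 1028.6 * 9.81 * 2.02^2
E = 0.125 * 1028.6 * 9.81 * 4.0804
E = 5146.69 J/m^2

5146.69


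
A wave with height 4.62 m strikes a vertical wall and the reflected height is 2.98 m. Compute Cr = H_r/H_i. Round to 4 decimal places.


Cr = H_r / H_i
Cr = 2.98 / 4.62
Cr = 0.6450

0.6450


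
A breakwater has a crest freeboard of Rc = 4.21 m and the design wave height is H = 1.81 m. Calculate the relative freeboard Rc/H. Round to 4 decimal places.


Relative freeboard = Rc / H
= 4.21 / 1.81
= 2.3260

2.3260


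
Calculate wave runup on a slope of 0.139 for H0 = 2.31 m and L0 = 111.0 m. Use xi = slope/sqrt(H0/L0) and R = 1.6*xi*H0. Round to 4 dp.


xi = slope / sqrt(H0/L0)
H0/L0 = 2.31/111.0 = 0.020811
sqrt(0.020811) = 0.144260
xi = 0.139 / 0.144260 = 0.963541
R = 1.6 * xi * H0 = 1.6 * 0.963541 * 2.31
R = 3.5612 m

3.5612


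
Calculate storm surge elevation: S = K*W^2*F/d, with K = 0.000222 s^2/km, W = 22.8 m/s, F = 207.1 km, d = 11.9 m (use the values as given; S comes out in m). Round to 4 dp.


S = K * W^2 * F / d
W^2 = 22.8^2 = 519.84
S = 0.000222 * 519.84 * 207.1 / 11.9
Numerator = 0.000222 * 519.84 * 207.1 = 23.900268
S = 23.900268 / 11.9 = 2.0084 m

2.0084


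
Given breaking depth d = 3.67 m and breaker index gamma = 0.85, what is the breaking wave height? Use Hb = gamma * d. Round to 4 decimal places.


Hb = gamma * d
Hb = 0.85 * 3.67
Hb = 3.1195 m

3.1195


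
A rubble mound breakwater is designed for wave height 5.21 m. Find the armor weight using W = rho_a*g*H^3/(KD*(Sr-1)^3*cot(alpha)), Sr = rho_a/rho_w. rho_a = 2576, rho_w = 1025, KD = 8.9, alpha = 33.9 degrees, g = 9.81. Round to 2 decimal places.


Sr = rho_a / rho_w = 2576 / 1025 = 2.513171
(Sr - 1) = 1.513171
(Sr - 1)^3 = 3.464685
cot(33.9) = 1 / tan(33.9) = 1 / 0.671972 = 1.488157
Numerator = 2576 * 9.81 * 5.21^3 = 3573781.8261
Denominator = 8.9 * 3.464685 * 1.488157 = 45.888362
W = 3573781.8261 / 45.888362
W = 77879.92 N

77879.92


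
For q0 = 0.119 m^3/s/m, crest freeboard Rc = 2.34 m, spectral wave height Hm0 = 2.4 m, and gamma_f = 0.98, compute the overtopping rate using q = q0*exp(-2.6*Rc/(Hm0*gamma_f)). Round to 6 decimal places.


q = q0 * exp(-2.6 * Rc / (Hm0 * gamma_f))
Exponent = -2.6 * 2.34 / (2.4 * 0.98)
= -2.6 * 2.34 / 2.3520
= -2.586735
exp(-2.586735) = 0.075265
q = 0.119 * 0.075265
q = 0.008957 m^3/s/m

0.008957


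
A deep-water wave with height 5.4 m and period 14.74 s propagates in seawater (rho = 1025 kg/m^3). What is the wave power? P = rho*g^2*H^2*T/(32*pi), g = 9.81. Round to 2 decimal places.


P = rho * g^2 * H^2 * T / (32 * pi)
P = 1025 * 9.81^2 * 5.4^2 * 14.74 / (32 * pi)
P = 1025 * 96.2361 * 29.1600 * 14.74 / 100.53096
P = 421742.17 W/m

421742.17


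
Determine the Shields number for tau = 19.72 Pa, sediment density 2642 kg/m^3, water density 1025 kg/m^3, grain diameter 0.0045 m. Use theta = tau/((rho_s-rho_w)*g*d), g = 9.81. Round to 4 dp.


theta = tau / ((rho_s - rho_w) * g * d)
rho_s - rho_w = 2642 - 1025 = 1617
Denominator = 1617 * 9.81 * 0.0045 = 71.382465
theta = 19.72 / 71.382465
theta = 0.2763

0.2763


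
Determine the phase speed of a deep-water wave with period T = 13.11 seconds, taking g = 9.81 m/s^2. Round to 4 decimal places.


We use the deep-water celerity formula:
C = g * T / (2 * pi)
C = 9.81 * 13.11 / (2 * 3.14159...)
C = 128.609100 / 6.283185
C = 20.4688 m/s

20.4688


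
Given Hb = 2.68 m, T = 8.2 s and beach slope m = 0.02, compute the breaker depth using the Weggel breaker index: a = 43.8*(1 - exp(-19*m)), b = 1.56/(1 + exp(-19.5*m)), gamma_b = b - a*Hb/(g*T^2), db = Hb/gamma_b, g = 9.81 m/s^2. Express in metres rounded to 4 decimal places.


a = 43.8 * (1 - exp(-19 * m))
exp(-19 * 0.02) = exp(-0.3800) = 0.683861
a = 43.8 * (1 - 0.683861) = 13.846870
b = 1.56 / (1 + exp(-19.5 * m))
exp(-19.5 * 0.02) = exp(-0.3900) = 0.677057
b = 1.56 / (1 + 0.677057) = 0.930201
Hb / (g * T^2) = 2.68 / (9.81 * 8.2^2) = 2.68 / 659.6244 = 0.00406292
gamma_b = b - a * Hb/(g*T^2) = 0.930201 - 13.846870 * 0.00406292 = 0.873942
db = Hb / gamma_b = 2.68 / 0.873942
db = 3.0666 m

3.0666


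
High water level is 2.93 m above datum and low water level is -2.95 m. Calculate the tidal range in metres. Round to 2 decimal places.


Tidal range = High water - Low water
Tidal range = 2.93 - (-2.95)
Tidal range = 5.88 m

5.88


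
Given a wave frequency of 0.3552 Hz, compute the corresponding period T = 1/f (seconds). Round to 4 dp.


T = 1 / f
T = 1 / 0.3552
T = 2.8153 s

2.8153


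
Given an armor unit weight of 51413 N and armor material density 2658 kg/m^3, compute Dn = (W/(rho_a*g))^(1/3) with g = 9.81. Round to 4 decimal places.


V = W / (rho_a * g)
V = 51413 / (2658 * 9.81)
V = 51413 / 26074.98
V = 1.971737 m^3
Dn = V^(1/3) = 1.971737^(1/3)
Dn = 1.2540 m

1.2540


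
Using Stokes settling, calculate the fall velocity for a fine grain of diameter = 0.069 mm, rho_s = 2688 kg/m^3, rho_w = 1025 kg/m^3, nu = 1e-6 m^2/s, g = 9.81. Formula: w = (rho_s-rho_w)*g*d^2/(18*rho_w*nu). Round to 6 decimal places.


w = (rho_s - rho_w) * g * d^2 / (18 * rho_w * nu)
d = 0.069 mm = 0.000069 m
rho_s - rho_w = 2688 - 1025 = 1663
Numerator = 1663 * 9.81 * (0.000069)^2 = 0.000077671097
Denominator = 18 * 1025 * 1e-6 = 0.018450
w = 0.004210 m/s

0.004210


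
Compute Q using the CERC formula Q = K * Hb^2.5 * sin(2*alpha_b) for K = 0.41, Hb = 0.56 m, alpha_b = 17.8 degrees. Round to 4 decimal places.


Q = K * Hb^2.5 * sin(2 * alpha_b)
Hb^2.5 = 0.56^2.5 = 0.234677
sin(2 * 17.8) = sin(35.6) = 0.582123
Q = 0.41 * 0.234677 * 0.582123
Q = 0.0560 m^3/s

0.0560


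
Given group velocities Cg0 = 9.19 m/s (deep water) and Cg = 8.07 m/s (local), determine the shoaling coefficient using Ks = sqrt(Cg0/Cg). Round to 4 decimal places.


Ks = sqrt(Cg0 / Cg)
Ks = sqrt(9.19 / 8.07)
Ks = sqrt(1.1388)
Ks = 1.0671

1.0671


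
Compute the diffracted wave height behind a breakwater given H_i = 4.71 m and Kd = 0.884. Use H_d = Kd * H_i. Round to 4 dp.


H_d = Kd * H_i
H_d = 0.884 * 4.71
H_d = 4.1636 m

4.1636


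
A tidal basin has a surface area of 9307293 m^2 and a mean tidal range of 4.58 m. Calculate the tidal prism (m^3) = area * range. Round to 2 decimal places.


Tidal prism = Area * Tidal range
P = 9307293 * 4.58
P = 42627401.94 m^3

42627401.94


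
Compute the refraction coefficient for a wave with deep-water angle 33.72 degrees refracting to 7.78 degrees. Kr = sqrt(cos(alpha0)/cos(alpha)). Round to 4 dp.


Kr = sqrt(cos(alpha0) / cos(alpha))
cos(33.72) = 0.831760
cos(7.78) = 0.990795
Kr = sqrt(0.831760 / 0.990795)
Kr = sqrt(0.839488)
Kr = 0.9162

0.9162


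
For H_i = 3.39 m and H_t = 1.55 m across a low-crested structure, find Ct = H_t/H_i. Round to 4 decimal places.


Ct = H_t / H_i
Ct = 1.55 / 3.39
Ct = 0.4572

0.4572


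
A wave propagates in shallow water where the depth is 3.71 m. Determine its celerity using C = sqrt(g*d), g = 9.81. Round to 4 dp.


Using the shallow-water approximation:
C = sqrt(g * d) = sqrt(9.81 * 3.71)
C = sqrt(36.3951)
C = 6.0328 m/s

6.0328


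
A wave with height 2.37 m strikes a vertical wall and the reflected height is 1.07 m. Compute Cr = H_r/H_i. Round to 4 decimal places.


Cr = H_r / H_i
Cr = 1.07 / 2.37
Cr = 0.4515

0.4515


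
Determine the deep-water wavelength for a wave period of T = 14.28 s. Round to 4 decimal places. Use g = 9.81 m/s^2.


L0 = g * T^2 / (2 * pi)
L0 = 9.81 * 14.28^2 / (2 * pi)
L0 = 9.81 * 203.9184 / 6.28319
L0 = 2000.4395 / 6.28319
L0 = 318.3798 m

318.3798


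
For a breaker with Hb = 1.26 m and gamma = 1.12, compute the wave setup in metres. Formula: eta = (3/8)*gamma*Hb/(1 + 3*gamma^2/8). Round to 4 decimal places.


eta = (3/8) * gamma * Hb / (1 + 3*gamma^2/8)
Numerator = (3/8) * 1.12 * 1.26 = 0.529200
Denominator = 1 + 3*1.12^2/8 = 1 + 0.470400 = 1.470400
eta = 0.529200 / 1.470400
eta = 0.3599 m

0.3599


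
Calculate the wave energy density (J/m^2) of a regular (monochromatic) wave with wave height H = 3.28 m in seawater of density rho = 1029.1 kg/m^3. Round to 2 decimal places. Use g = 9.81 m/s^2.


E = (1/8) * rho * g * H^2
E = (1/8) * 1029.1 * 9.81 * 3.28^2
E = 0.125 * 1029.1 * 9.81 * 10.7584
E = 13576.39 J/m^2

13576.39


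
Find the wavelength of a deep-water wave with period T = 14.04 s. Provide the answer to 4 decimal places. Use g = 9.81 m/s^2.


L0 = g * T^2 / (2 * pi)
L0 = 9.81 * 14.04^2 / (2 * pi)
L0 = 9.81 * 197.1216 / 6.28319
L0 = 1933.7629 / 6.28319
L0 = 307.7679 m

307.7679


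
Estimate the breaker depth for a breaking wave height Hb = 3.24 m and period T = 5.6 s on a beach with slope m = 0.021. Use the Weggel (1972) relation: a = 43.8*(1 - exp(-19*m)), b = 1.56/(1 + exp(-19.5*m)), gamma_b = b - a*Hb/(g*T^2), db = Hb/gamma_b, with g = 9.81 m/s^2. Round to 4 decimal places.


a = 43.8 * (1 - exp(-19 * m))
exp(-19 * 0.021) = exp(-0.3990) = 0.670991
a = 43.8 * (1 - 0.670991) = 14.410607
b = 1.56 / (1 + exp(-19.5 * m))
exp(-19.5 * 0.021) = exp(-0.4095) = 0.663982
b = 1.56 / (1 + 0.663982) = 0.937510
Hb / (g * T^2) = 3.24 / (9.81 * 5.6^2) = 3.24 / 307.6416 = 0.01053174
gamma_b = b - a * Hb/(g*T^2) = 0.937510 - 14.410607 * 0.01053174 = 0.785741
db = Hb / gamma_b = 3.24 / 0.785741
db = 4.1235 m

4.1235


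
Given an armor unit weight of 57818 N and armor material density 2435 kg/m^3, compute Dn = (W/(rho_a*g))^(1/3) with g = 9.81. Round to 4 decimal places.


V = W / (rho_a * g)
V = 57818 / (2435 * 9.81)
V = 57818 / 23887.35
V = 2.420444 m^3
Dn = V^(1/3) = 2.420444^(1/3)
Dn = 1.3427 m

1.3427


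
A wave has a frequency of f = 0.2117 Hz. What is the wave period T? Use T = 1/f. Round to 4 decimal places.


T = 1 / f
T = 1 / 0.2117
T = 4.7237 s

4.7237


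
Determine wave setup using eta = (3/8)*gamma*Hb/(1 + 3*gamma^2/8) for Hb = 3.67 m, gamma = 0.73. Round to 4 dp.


eta = (3/8) * gamma * Hb / (1 + 3*gamma^2/8)
Numerator = (3/8) * 0.73 * 3.67 = 1.004663
Denominator = 1 + 3*0.73^2/8 = 1 + 0.199838 = 1.199838
eta = 1.004663 / 1.199838
eta = 0.8373 m

0.8373


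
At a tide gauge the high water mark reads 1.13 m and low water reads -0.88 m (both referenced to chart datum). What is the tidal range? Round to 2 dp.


Tidal range = High water - Low water
Tidal range = 1.13 - (-0.88)
Tidal range = 2.01 m

2.01


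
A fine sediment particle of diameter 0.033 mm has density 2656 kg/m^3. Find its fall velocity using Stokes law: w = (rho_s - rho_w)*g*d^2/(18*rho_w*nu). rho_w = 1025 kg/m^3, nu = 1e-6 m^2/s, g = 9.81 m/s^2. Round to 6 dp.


w = (rho_s - rho_w) * g * d^2 / (18 * rho_w * nu)
d = 0.033 mm = 0.000033 m
rho_s - rho_w = 2656 - 1025 = 1631
Numerator = 1631 * 9.81 * (0.000033)^2 = 0.000017424120
Denominator = 18 * 1025 * 1e-6 = 0.018450
w = 0.000944 m/s

0.000944


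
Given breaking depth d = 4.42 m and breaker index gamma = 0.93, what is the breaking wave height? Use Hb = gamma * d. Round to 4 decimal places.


Hb = gamma * d
Hb = 0.93 * 4.42
Hb = 4.1106 m

4.1106


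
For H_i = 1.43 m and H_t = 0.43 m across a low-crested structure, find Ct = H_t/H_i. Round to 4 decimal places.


Ct = H_t / H_i
Ct = 0.43 / 1.43
Ct = 0.3007

0.3007


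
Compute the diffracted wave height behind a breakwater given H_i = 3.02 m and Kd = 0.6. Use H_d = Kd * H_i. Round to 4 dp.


H_d = Kd * H_i
H_d = 0.6 * 3.02
H_d = 1.8120 m

1.8120


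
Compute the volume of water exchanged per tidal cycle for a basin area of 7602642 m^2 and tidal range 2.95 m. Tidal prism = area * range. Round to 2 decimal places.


Tidal prism = Area * Tidal range
P = 7602642 * 2.95
P = 22427793.90 m^3

22427793.90


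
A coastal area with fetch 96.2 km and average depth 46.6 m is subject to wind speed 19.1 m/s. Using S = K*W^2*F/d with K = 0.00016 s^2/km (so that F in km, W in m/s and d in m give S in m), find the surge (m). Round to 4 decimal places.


S = K * W^2 * F / d
W^2 = 19.1^2 = 364.81
S = 0.00016 * 364.81 * 96.2 / 46.6
Numerator = 0.00016 * 364.81 * 96.2 = 5.615156
S = 5.615156 / 46.6 = 0.1205 m

0.1205


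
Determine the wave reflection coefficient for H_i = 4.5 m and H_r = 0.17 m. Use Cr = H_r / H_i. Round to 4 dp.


Cr = H_r / H_i
Cr = 0.17 / 4.5
Cr = 0.0378

0.0378


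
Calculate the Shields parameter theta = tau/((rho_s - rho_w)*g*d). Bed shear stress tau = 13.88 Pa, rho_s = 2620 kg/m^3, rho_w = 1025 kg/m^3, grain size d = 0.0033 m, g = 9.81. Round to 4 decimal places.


theta = tau / ((rho_s - rho_w) * g * d)
rho_s - rho_w = 2620 - 1025 = 1595
Denominator = 1595 * 9.81 * 0.0033 = 51.634935
theta = 13.88 / 51.634935
theta = 0.2688

0.2688


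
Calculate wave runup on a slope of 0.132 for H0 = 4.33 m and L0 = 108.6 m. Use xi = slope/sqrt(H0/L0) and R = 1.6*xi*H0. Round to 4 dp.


xi = slope / sqrt(H0/L0)
H0/L0 = 4.33/108.6 = 0.039871
sqrt(0.039871) = 0.199677
xi = 0.132 / 0.199677 = 0.661066
R = 1.6 * xi * H0 = 1.6 * 0.661066 * 4.33
R = 4.5799 m

4.5799


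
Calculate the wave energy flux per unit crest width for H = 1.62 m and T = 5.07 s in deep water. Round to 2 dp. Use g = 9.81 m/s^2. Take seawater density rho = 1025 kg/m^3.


P = rho * g^2 * H^2 * T / (32 * pi)
P = 1025 * 9.81^2 * 1.62^2 * 5.07 / (32 * pi)
P = 1025 * 96.2361 * 2.6244 * 5.07 / 100.53096
P = 13055.70 W/m

13055.70


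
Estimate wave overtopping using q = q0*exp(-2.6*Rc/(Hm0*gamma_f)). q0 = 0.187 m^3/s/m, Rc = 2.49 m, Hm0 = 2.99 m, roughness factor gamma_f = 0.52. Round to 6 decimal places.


q = q0 * exp(-2.6 * Rc / (Hm0 * gamma_f))
Exponent = -2.6 * 2.49 / (2.99 * 0.52)
= -2.6 * 2.49 / 1.5548
= -4.163880
exp(-4.163880) = 0.015547
q = 0.187 * 0.015547
q = 0.002907 m^3/s/m

0.002907


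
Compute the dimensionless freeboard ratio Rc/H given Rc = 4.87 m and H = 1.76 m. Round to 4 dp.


Relative freeboard = Rc / H
= 4.87 / 1.76
= 2.7670

2.7670


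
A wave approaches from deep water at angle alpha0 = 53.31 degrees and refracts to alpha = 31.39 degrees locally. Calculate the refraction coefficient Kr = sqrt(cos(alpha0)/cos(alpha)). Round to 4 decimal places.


Kr = sqrt(cos(alpha0) / cos(alpha))
cos(53.31) = 0.597485
cos(31.39) = 0.853642
Kr = sqrt(0.597485 / 0.853642)
Kr = sqrt(0.699925)
Kr = 0.8366

0.8366


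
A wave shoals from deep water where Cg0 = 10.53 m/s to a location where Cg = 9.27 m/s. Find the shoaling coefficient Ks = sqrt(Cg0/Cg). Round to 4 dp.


Ks = sqrt(Cg0 / Cg)
Ks = sqrt(10.53 / 9.27)
Ks = sqrt(1.1359)
Ks = 1.0658

1.0658


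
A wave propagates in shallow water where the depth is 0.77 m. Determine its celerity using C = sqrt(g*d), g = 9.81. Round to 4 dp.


Using the shallow-water approximation:
C = sqrt(g * d) = sqrt(9.81 * 0.77)
C = sqrt(7.5537)
C = 2.7484 m/s

2.7484


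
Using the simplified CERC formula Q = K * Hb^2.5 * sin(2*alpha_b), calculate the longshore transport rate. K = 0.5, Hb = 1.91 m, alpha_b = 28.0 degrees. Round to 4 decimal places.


Q = K * Hb^2.5 * sin(2 * alpha_b)
Hb^2.5 = 1.91^2.5 = 5.041775
sin(2 * 28.0) = sin(56.0) = 0.829038
Q = 0.5 * 5.041775 * 0.829038
Q = 2.0899 m^3/s

2.0899


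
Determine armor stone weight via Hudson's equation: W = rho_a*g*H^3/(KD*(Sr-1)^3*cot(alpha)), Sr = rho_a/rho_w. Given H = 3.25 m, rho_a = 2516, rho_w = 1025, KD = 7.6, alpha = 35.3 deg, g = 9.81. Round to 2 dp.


Sr = rho_a / rho_w = 2516 / 1025 = 2.454634
(Sr - 1) = 1.454634
(Sr - 1)^3 = 3.077948
cot(35.3) = 1 / tan(35.3) = 1 / 0.708039 = 1.412351
Numerator = 2516 * 9.81 * 3.25^3 = 847285.4081
Denominator = 7.6 * 3.077948 * 1.412351 = 33.038282
W = 847285.4081 / 33.038282
W = 25645.56 N

25645.56


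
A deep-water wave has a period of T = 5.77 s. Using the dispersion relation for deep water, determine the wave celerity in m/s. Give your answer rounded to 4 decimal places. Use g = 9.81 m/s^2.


We use the deep-water celerity formula:
C = g * T / (2 * pi)
C = 9.81 * 5.77 / (2 * 3.14159...)
C = 56.603700 / 6.283185
C = 9.0088 m/s

9.0088


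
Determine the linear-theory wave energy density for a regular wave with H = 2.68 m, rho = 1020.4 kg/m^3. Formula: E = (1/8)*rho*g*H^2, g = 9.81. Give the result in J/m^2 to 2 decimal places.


E = (1/8) * rho * g * H^2
E = (1/8) * 1020.4 * 9.81 * 2.68^2
E = 0.125 * 1020.4 * 9.81 * 7.1824
E = 8987.09 J/m^2

8987.09


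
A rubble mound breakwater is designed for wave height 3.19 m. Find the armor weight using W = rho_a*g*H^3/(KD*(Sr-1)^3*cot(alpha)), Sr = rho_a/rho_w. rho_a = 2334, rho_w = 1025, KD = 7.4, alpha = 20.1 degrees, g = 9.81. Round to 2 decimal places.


Sr = rho_a / rho_w = 2334 / 1025 = 2.277073
(Sr - 1) = 1.277073
(Sr - 1)^3 = 2.082799
cot(20.1) = 1 / tan(20.1) = 1 / 0.365948 = 2.732628
Numerator = 2334 * 9.81 * 3.19^3 = 743261.9634
Denominator = 7.4 * 2.082799 * 2.732628 = 42.117215
W = 743261.9634 / 42.117215
W = 17647.46 N

17647.46


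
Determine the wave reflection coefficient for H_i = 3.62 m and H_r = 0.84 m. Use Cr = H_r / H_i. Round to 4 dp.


Cr = H_r / H_i
Cr = 0.84 / 3.62
Cr = 0.2320

0.2320


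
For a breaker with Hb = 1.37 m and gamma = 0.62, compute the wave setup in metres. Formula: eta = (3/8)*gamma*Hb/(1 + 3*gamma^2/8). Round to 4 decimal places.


eta = (3/8) * gamma * Hb / (1 + 3*gamma^2/8)
Numerator = (3/8) * 0.62 * 1.37 = 0.318525
Denominator = 1 + 3*0.62^2/8 = 1 + 0.144150 = 1.144150
eta = 0.318525 / 1.144150
eta = 0.2784 m

0.2784


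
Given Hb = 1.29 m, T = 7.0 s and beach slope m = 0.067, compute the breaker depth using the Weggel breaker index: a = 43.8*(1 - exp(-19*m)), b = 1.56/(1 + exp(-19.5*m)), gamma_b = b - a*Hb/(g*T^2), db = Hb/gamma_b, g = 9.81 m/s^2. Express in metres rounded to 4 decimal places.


a = 43.8 * (1 - exp(-19 * m))
exp(-19 * 0.067) = exp(-1.2730) = 0.279990
a = 43.8 * (1 - 0.279990) = 31.536421
b = 1.56 / (1 + exp(-19.5 * m))
exp(-19.5 * 0.067) = exp(-1.3065) = 0.270766
b = 1.56 / (1 + 0.270766) = 1.227606
Hb / (g * T^2) = 1.29 / (9.81 * 7.0^2) = 1.29 / 480.6900 = 0.00268364
gamma_b = b - a * Hb/(g*T^2) = 1.227606 - 31.536421 * 0.00268364 = 1.142973
db = Hb / gamma_b = 1.29 / 1.142973
db = 1.1286 m

1.1286


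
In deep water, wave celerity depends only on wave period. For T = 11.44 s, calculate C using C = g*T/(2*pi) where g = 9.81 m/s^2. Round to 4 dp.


We use the deep-water celerity formula:
C = g * T / (2 * pi)
C = 9.81 * 11.44 / (2 * 3.14159...)
C = 112.226400 / 6.283185
C = 17.8614 m/s

17.8614


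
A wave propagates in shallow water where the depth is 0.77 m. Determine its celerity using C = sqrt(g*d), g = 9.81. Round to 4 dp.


Using the shallow-water approximation:
C = sqrt(g * d) = sqrt(9.81 * 0.77)
C = sqrt(7.5537)
C = 2.7484 m/s

2.7484


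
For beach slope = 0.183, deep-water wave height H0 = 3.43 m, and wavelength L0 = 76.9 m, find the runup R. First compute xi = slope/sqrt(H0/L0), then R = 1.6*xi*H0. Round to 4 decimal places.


xi = slope / sqrt(H0/L0)
H0/L0 = 3.43/76.9 = 0.044603
sqrt(0.044603) = 0.211195
xi = 0.183 / 0.211195 = 0.866497
R = 1.6 * xi * H0 = 1.6 * 0.866497 * 3.43
R = 4.7553 m

4.7553


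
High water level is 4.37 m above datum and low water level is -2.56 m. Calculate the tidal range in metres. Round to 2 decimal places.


Tidal range = High water - Low water
Tidal range = 4.37 - (-2.56)
Tidal range = 6.93 m

6.93


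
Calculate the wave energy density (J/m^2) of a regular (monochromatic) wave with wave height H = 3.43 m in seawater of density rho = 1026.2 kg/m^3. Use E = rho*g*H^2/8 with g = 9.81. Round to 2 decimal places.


E = (1/8) * rho * g * H^2
E = (1/8) * 1026.2 * 9.81 * 3.43^2
E = 0.125 * 1026.2 * 9.81 * 11.7649
E = 14804.69 J/m^2

14804.69


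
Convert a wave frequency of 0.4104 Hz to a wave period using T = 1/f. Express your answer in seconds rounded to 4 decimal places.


T = 1 / f
T = 1 / 0.4104
T = 2.4366 s

2.4366


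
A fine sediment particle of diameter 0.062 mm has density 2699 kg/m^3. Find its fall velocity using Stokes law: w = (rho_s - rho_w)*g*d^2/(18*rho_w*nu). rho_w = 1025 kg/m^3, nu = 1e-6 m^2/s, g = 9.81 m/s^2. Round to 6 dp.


w = (rho_s - rho_w) * g * d^2 / (18 * rho_w * nu)
d = 0.062 mm = 0.000062 m
rho_s - rho_w = 2699 - 1025 = 1674
Numerator = 1674 * 9.81 * (0.000062)^2 = 0.000063125937
Denominator = 18 * 1025 * 1e-6 = 0.018450
w = 0.003421 m/s

0.003421


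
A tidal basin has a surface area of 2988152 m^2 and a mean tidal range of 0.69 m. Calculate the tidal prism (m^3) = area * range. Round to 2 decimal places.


Tidal prism = Area * Tidal range
P = 2988152 * 0.69
P = 2061824.88 m^3

2061824.88


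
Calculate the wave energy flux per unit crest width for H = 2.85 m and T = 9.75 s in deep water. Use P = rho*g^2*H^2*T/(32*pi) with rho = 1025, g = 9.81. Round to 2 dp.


P = rho * g^2 * H^2 * T / (32 * pi)
P = 1025 * 9.81^2 * 2.85^2 * 9.75 / (32 * pi)
P = 1025 * 96.2361 * 8.1225 * 9.75 / 100.53096
P = 77706.32 W/m

77706.32


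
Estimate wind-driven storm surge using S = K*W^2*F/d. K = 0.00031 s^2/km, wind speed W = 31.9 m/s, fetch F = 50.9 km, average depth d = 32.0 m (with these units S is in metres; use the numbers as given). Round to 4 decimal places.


S = K * W^2 * F / d
W^2 = 31.9^2 = 1017.61
S = 0.00031 * 1017.61 * 50.9 / 32.0
Numerator = 0.00031 * 1017.61 * 50.9 = 16.056868
S = 16.056868 / 32.0 = 0.5018 m

0.5018


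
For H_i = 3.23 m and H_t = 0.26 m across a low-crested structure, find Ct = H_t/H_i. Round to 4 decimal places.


Ct = H_t / H_i
Ct = 0.26 / 3.23
Ct = 0.0805

0.0805


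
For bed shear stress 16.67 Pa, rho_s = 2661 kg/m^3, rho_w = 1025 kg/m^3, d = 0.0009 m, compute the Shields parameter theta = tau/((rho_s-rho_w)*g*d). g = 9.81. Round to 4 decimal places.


theta = tau / ((rho_s - rho_w) * g * d)
rho_s - rho_w = 2661 - 1025 = 1636
Denominator = 1636 * 9.81 * 0.0009 = 14.444244
theta = 16.67 / 14.444244
theta = 1.1541

1.1541


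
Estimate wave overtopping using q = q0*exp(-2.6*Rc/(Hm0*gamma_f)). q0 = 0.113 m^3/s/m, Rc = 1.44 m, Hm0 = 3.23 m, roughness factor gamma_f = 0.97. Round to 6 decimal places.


q = q0 * exp(-2.6 * Rc / (Hm0 * gamma_f))
Exponent = -2.6 * 1.44 / (3.23 * 0.97)
= -2.6 * 1.44 / 3.1331
= -1.194983
exp(-1.194983) = 0.302709
q = 0.113 * 0.302709
q = 0.034206 m^3/s/m

0.034206


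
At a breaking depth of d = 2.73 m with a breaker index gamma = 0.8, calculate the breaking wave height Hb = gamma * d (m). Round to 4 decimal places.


Hb = gamma * d
Hb = 0.8 * 2.73
Hb = 2.1840 m

2.1840


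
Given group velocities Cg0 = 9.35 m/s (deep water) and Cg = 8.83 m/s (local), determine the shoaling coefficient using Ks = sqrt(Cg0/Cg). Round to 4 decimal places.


Ks = sqrt(Cg0 / Cg)
Ks = sqrt(9.35 / 8.83)
Ks = sqrt(1.0589)
Ks = 1.0290

1.0290


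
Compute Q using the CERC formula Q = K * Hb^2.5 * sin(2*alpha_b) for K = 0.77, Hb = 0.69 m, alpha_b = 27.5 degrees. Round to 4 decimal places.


Q = K * Hb^2.5 * sin(2 * alpha_b)
Hb^2.5 = 0.69^2.5 = 0.395478
sin(2 * 27.5) = sin(55.0) = 0.819152
Q = 0.77 * 0.395478 * 0.819152
Q = 0.2494 m^3/s

0.2494


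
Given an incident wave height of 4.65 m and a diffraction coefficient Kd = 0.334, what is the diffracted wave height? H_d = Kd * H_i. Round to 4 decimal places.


H_d = Kd * H_i
H_d = 0.334 * 4.65
H_d = 1.5531 m

1.5531


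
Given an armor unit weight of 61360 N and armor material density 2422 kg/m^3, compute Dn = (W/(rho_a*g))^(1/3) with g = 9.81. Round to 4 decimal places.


V = W / (rho_a * g)
V = 61360 / (2422 * 9.81)
V = 61360 / 23759.82
V = 2.582511 m^3
Dn = V^(1/3) = 2.582511^(1/3)
Dn = 1.3720 m

1.3720


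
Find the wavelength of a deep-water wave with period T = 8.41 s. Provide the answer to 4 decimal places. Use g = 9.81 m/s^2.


L0 = g * T^2 / (2 * pi)
L0 = 9.81 * 8.41^2 / (2 * pi)
L0 = 9.81 * 70.7281 / 6.28319
L0 = 693.8427 / 6.28319
L0 = 110.4285 m

110.4285


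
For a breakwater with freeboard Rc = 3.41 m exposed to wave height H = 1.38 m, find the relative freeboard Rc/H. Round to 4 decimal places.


Relative freeboard = Rc / H
= 3.41 / 1.38
= 2.4710

2.4710


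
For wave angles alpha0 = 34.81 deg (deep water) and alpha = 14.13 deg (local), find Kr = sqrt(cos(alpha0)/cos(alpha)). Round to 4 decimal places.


Kr = sqrt(cos(alpha0) / cos(alpha))
cos(34.81) = 0.821050
cos(14.13) = 0.969744
Kr = sqrt(0.821050 / 0.969744)
Kr = sqrt(0.846666)
Kr = 0.9201

0.9201


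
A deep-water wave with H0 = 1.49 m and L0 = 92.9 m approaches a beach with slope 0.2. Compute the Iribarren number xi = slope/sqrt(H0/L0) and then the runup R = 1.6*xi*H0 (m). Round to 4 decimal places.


xi = slope / sqrt(H0/L0)
H0/L0 = 1.49/92.9 = 0.016039
sqrt(0.016039) = 0.126644
xi = 0.2 / 0.126644 = 1.579228
R = 1.6 * xi * H0 = 1.6 * 1.579228 * 1.49
R = 3.7649 m

3.7649


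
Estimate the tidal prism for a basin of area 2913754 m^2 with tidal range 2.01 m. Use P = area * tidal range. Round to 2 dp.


Tidal prism = Area * Tidal range
P = 2913754 * 2.01
P = 5856645.54 m^3

5856645.54


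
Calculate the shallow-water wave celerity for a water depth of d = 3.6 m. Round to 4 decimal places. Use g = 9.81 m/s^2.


Using the shallow-water approximation:
C = sqrt(g * d) = sqrt(9.81 * 3.6)
C = sqrt(35.3160)
C = 5.9427 m/s

5.9427


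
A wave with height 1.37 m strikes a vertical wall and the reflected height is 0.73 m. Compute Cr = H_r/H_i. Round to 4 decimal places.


Cr = H_r / H_i
Cr = 0.73 / 1.37
Cr = 0.5328

0.5328


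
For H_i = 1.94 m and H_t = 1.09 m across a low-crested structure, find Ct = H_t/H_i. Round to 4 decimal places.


Ct = H_t / H_i
Ct = 1.09 / 1.94
Ct = 0.5619

0.5619


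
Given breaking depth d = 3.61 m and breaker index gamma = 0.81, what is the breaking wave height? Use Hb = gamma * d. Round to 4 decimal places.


Hb = gamma * d
Hb = 0.81 * 3.61
Hb = 2.9241 m

2.9241


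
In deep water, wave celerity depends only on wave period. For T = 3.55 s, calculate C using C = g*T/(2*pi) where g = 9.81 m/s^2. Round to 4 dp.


We use the deep-water celerity formula:
C = g * T / (2 * pi)
C = 9.81 * 3.55 / (2 * 3.14159...)
C = 34.825500 / 6.283185
C = 5.5427 m/s

5.5427


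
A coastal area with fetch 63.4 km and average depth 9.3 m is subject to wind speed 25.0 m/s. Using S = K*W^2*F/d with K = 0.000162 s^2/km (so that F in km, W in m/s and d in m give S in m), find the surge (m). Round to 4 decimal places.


S = K * W^2 * F / d
W^2 = 25.0^2 = 625.00
S = 0.000162 * 625.00 * 63.4 / 9.3
Numerator = 0.000162 * 625.00 * 63.4 = 6.419250
S = 6.419250 / 9.3 = 0.6902 m

0.6902


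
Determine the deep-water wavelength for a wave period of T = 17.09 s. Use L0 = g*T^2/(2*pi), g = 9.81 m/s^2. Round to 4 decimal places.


L0 = g * T^2 / (2 * pi)
L0 = 9.81 * 17.09^2 / (2 * pi)
L0 = 9.81 * 292.0681 / 6.28319
L0 = 2865.1881 / 6.28319
L0 = 456.0088 m

456.0088


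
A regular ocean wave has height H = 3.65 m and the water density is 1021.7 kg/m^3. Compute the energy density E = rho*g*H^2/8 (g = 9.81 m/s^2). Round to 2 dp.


E = (1/8) * rho * g * H^2
E = (1/8) * 1021.7 * 9.81 * 3.65^2
E = 0.125 * 1021.7 * 9.81 * 13.3225
E = 16691.22 J/m^2

16691.22


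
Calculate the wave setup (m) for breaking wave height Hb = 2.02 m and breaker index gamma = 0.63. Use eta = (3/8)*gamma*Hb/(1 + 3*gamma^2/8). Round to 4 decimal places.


eta = (3/8) * gamma * Hb / (1 + 3*gamma^2/8)
Numerator = (3/8) * 0.63 * 2.02 = 0.477225
Denominator = 1 + 3*0.63^2/8 = 1 + 0.148838 = 1.148838
eta = 0.477225 / 1.148838
eta = 0.4154 m

0.4154


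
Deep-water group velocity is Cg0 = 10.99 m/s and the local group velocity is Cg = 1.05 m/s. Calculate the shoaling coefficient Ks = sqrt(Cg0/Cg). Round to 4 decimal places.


Ks = sqrt(Cg0 / Cg)
Ks = sqrt(10.99 / 1.05)
Ks = sqrt(10.4667)
Ks = 3.2352

3.2352


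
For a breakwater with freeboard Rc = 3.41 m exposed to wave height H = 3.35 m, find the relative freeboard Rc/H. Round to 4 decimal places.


Relative freeboard = Rc / H
= 3.41 / 3.35
= 1.0179

1.0179


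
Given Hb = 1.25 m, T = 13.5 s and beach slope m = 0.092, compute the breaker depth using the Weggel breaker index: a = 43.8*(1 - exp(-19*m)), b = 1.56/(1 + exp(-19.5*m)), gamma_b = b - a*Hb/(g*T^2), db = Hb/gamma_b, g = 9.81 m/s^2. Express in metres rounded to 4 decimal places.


a = 43.8 * (1 - exp(-19 * m))
exp(-19 * 0.092) = exp(-1.7480) = 0.174122
a = 43.8 * (1 - 0.174122) = 36.173463
b = 1.56 / (1 + exp(-19.5 * m))
exp(-19.5 * 0.092) = exp(-1.7940) = 0.166294
b = 1.56 / (1 + 0.166294) = 1.337571
Hb / (g * T^2) = 1.25 / (9.81 * 13.5^2) = 1.25 / 1787.8725 = 0.00069916
gamma_b = b - a * Hb/(g*T^2) = 1.337571 - 36.173463 * 0.00069916 = 1.312280
db = Hb / gamma_b = 1.25 / 1.312280
db = 0.9525 m

0.9525


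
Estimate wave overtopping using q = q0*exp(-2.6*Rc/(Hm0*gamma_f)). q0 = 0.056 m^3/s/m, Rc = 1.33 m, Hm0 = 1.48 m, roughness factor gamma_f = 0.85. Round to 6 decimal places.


q = q0 * exp(-2.6 * Rc / (Hm0 * gamma_f))
Exponent = -2.6 * 1.33 / (1.48 * 0.85)
= -2.6 * 1.33 / 1.2580
= -2.748808
exp(-2.748808) = 0.064004
q = 0.056 * 0.064004
q = 0.003584 m^3/s/m

0.003584


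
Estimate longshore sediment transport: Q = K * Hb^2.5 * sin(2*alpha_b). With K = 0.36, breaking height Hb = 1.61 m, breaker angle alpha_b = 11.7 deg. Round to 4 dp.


Q = K * Hb^2.5 * sin(2 * alpha_b)
Hb^2.5 = 1.61^2.5 = 3.289006
sin(2 * 11.7) = sin(23.4) = 0.397148
Q = 0.36 * 3.289006 * 0.397148
Q = 0.4702 m^3/s

0.4702


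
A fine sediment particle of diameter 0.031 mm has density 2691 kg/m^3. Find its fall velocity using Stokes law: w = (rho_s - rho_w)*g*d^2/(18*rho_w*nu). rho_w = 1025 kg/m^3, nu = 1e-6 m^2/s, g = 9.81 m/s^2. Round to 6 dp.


w = (rho_s - rho_w) * g * d^2 / (18 * rho_w * nu)
d = 0.031 mm = 0.000031 m
rho_s - rho_w = 2691 - 1025 = 1666
Numerator = 1666 * 9.81 * (0.000031)^2 = 0.000015706065
Denominator = 18 * 1025 * 1e-6 = 0.018450
w = 0.000851 m/s

0.000851


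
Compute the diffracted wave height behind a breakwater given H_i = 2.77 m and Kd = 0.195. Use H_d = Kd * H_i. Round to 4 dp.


H_d = Kd * H_i
H_d = 0.195 * 2.77
H_d = 0.5402 m

0.5402


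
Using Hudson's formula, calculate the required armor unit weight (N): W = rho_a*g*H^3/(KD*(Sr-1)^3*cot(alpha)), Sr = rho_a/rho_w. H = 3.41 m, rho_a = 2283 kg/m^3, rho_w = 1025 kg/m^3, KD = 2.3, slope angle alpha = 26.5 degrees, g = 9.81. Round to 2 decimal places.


Sr = rho_a / rho_w = 2283 / 1025 = 2.227317
(Sr - 1) = 1.227317
(Sr - 1)^3 = 1.848717
cot(26.5) = 1 / tan(26.5) = 1 / 0.498582 = 2.005690
Numerator = 2283 * 9.81 * 3.41^3 = 888051.3030
Denominator = 2.3 * 1.848717 * 2.005690 = 8.528289
W = 888051.3030 / 8.528289
W = 104130.07 N

104130.07


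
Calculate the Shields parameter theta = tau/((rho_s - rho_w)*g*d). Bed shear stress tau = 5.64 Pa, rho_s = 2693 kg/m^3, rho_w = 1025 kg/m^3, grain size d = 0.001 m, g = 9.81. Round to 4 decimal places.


theta = tau / ((rho_s - rho_w) * g * d)
rho_s - rho_w = 2693 - 1025 = 1668
Denominator = 1668 * 9.81 * 0.001 = 16.363080
theta = 5.64 / 16.363080
theta = 0.3447

0.3447


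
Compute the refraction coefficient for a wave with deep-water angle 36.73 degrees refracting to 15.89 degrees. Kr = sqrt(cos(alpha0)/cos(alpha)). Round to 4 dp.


Kr = sqrt(cos(alpha0) / cos(alpha))
cos(36.73) = 0.801463
cos(15.89) = 0.961789
Kr = sqrt(0.801463 / 0.961789)
Kr = sqrt(0.833304)
Kr = 0.9129

0.9129


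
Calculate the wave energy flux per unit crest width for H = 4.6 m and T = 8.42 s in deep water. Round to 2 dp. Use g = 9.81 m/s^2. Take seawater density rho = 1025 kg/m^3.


P = rho * g^2 * H^2 * T / (32 * pi)
P = 1025 * 9.81^2 * 4.6^2 * 8.42 / (32 * pi)
P = 1025 * 96.2361 * 21.1600 * 8.42 / 100.53096
P = 174819.46 W/m

174819.46


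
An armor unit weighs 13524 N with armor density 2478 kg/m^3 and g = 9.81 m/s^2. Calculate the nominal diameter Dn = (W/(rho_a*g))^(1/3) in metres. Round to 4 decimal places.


V = W / (rho_a * g)
V = 13524 / (2478 * 9.81)
V = 13524 / 24309.18
V = 0.556333 m^3
Dn = V^(1/3) = 0.556333^(1/3)
Dn = 0.8225 m

0.8225


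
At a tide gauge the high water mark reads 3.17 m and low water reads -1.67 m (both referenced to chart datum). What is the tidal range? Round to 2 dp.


Tidal range = High water - Low water
Tidal range = 3.17 - (-1.67)
Tidal range = 4.84 m

4.84


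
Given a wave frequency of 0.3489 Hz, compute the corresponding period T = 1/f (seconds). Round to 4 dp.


T = 1 / f
T = 1 / 0.3489
T = 2.8662 s

2.8662


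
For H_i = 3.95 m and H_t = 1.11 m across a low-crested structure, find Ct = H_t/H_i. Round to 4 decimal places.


Ct = H_t / H_i
Ct = 1.11 / 3.95
Ct = 0.2810

0.2810


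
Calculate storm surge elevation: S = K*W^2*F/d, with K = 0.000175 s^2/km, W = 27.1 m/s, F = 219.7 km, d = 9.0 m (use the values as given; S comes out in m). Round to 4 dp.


S = K * W^2 * F / d
W^2 = 27.1^2 = 734.41
S = 0.000175 * 734.41 * 219.7 / 9.0
Numerator = 0.000175 * 734.41 * 219.7 = 28.236228
S = 28.236228 / 9.0 = 3.1374 m

3.1374


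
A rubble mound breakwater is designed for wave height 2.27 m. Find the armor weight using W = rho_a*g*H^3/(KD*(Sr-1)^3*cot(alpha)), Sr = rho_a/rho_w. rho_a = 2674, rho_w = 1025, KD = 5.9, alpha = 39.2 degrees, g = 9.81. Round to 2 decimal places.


Sr = rho_a / rho_w = 2674 / 1025 = 2.608780
(Sr - 1) = 1.608780
(Sr - 1)^3 = 4.163805
cot(39.2) = 1 / tan(39.2) = 1 / 0.815580 = 1.226121
Numerator = 2674 * 9.81 * 2.27^3 = 306837.1794
Denominator = 5.9 * 4.163805 * 1.226121 = 30.121442
W = 306837.1794 / 30.121442
W = 10186.67 N

10186.67


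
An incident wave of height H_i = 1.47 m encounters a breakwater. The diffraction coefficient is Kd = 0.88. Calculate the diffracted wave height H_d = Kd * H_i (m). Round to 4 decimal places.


H_d = Kd * H_i
H_d = 0.88 * 1.47
H_d = 1.2936 m

1.2936


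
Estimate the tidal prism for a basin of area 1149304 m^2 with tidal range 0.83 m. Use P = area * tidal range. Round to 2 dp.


Tidal prism = Area * Tidal range
P = 1149304 * 0.83
P = 953922.32 m^3

953922.32


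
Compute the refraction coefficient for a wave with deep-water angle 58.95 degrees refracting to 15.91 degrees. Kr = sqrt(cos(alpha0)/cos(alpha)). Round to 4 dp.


Kr = sqrt(cos(alpha0) / cos(alpha))
cos(58.95) = 0.515786
cos(15.91) = 0.961693
Kr = sqrt(0.515786 / 0.961693)
Kr = sqrt(0.536331)
Kr = 0.7323

0.7323


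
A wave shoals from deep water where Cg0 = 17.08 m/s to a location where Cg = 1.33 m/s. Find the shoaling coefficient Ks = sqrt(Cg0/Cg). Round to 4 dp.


Ks = sqrt(Cg0 / Cg)
Ks = sqrt(17.08 / 1.33)
Ks = sqrt(12.8421)
Ks = 3.5836

3.5836


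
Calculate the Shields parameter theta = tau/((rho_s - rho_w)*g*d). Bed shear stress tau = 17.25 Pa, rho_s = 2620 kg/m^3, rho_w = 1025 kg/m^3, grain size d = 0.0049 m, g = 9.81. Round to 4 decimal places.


theta = tau / ((rho_s - rho_w) * g * d)
rho_s - rho_w = 2620 - 1025 = 1595
Denominator = 1595 * 9.81 * 0.0049 = 76.670055
theta = 17.25 / 76.670055
theta = 0.2250

0.2250


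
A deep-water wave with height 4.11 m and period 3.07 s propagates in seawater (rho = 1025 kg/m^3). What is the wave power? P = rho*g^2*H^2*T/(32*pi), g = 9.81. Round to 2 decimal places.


P = rho * g^2 * H^2 * T / (32 * pi)
P = 1025 * 9.81^2 * 4.11^2 * 3.07 / (32 * pi)
P = 1025 * 96.2361 * 16.8921 * 3.07 / 100.53096
P = 50884.33 W/m

50884.33


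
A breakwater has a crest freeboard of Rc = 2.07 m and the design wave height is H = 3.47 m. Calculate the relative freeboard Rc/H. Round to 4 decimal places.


Relative freeboard = Rc / H
= 2.07 / 3.47
= 0.5965

0.5965


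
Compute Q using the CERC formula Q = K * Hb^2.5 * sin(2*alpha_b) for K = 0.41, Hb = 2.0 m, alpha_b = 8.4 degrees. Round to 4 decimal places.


Q = K * Hb^2.5 * sin(2 * alpha_b)
Hb^2.5 = 2.0^2.5 = 5.656854
sin(2 * 8.4) = sin(16.8) = 0.289032
Q = 0.41 * 5.656854 * 0.289032
Q = 0.6704 m^3/s

0.6704


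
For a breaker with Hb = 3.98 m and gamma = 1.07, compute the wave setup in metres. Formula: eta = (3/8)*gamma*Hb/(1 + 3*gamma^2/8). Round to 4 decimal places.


eta = (3/8) * gamma * Hb / (1 + 3*gamma^2/8)
Numerator = (3/8) * 1.07 * 3.98 = 1.596975
Denominator = 1 + 3*1.07^2/8 = 1 + 0.429338 = 1.429338
eta = 1.596975 / 1.429338
eta = 1.1173 m

1.1173


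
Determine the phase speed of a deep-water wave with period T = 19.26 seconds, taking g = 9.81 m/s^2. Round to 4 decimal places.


We use the deep-water celerity formula:
C = g * T / (2 * pi)
C = 9.81 * 19.26 / (2 * 3.14159...)
C = 188.940600 / 6.283185
C = 30.0708 m/s

30.0708


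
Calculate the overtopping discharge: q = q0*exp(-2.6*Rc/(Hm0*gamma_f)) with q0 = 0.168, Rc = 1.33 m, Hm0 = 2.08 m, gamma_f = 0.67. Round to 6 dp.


q = q0 * exp(-2.6 * Rc / (Hm0 * gamma_f))
Exponent = -2.6 * 1.33 / (2.08 * 0.67)
= -2.6 * 1.33 / 1.3936
= -2.481343
exp(-2.481343) = 0.083631
q = 0.168 * 0.083631
q = 0.014050 m^3/s/m

0.014050


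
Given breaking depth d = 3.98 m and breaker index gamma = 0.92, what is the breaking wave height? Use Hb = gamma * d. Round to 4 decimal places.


Hb = gamma * d
Hb = 0.92 * 3.98
Hb = 3.6616 m

3.6616


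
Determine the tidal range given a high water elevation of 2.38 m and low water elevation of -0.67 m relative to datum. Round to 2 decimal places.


Tidal range = High water - Low water
Tidal range = 2.38 - (-0.67)
Tidal range = 3.05 m

3.05


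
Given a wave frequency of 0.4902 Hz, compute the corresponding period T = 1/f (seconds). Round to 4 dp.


T = 1 / f
T = 1 / 0.4902
T = 2.0400 s

2.0400


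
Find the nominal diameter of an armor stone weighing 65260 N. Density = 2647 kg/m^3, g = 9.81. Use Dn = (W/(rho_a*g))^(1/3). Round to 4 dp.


V = W / (rho_a * g)
V = 65260 / (2647 * 9.81)
V = 65260 / 25967.07
V = 2.513183 m^3
Dn = V^(1/3) = 2.513183^(1/3)
Dn = 1.3596 m

1.3596


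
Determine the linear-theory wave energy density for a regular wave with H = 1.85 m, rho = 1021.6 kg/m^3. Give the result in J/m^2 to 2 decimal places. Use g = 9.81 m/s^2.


E = (1/8) * rho * g * H^2
E = (1/8) * 1021.6 * 9.81 * 1.85^2
E = 0.125 * 1021.6 * 9.81 * 3.4225
E = 4287.49 J/m^2

4287.49


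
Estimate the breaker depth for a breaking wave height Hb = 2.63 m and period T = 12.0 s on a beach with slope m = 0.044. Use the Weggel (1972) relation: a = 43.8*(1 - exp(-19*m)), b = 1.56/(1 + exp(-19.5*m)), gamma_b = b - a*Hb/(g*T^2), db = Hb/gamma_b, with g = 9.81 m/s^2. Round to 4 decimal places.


a = 43.8 * (1 - exp(-19 * m))
exp(-19 * 0.044) = exp(-0.8360) = 0.433441
a = 43.8 * (1 - 0.433441) = 24.815292
b = 1.56 / (1 + exp(-19.5 * m))
exp(-19.5 * 0.044) = exp(-0.8580) = 0.424009
b = 1.56 / (1 + 0.424009) = 1.095498
Hb / (g * T^2) = 2.63 / (9.81 * 12.0^2) = 2.63 / 1412.6400 = 0.00186176
gamma_b = b - a * Hb/(g*T^2) = 1.095498 - 24.815292 * 0.00186176 = 1.049298
db = Hb / gamma_b = 2.63 / 1.049298
db = 2.5064 m

2.5064


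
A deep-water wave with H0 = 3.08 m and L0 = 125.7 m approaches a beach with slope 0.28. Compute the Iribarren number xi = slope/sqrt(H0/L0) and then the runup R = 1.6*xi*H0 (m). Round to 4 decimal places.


xi = slope / sqrt(H0/L0)
H0/L0 = 3.08/125.7 = 0.024503
sqrt(0.024503) = 0.156534
xi = 0.28 / 0.156534 = 1.788753
R = 1.6 * xi * H0 = 1.6 * 1.788753 * 3.08
R = 8.8150 m

8.8150


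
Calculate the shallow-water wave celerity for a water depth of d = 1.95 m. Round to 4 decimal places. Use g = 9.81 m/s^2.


Using the shallow-water approximation:
C = sqrt(g * d) = sqrt(9.81 * 1.95)
C = sqrt(19.1295)
C = 4.3737 m/s

4.3737


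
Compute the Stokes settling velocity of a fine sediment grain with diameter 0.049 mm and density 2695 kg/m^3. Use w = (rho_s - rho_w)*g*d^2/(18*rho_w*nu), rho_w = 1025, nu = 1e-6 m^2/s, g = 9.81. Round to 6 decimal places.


w = (rho_s - rho_w) * g * d^2 / (18 * rho_w * nu)
d = 0.049 mm = 0.000049 m
rho_s - rho_w = 2695 - 1025 = 1670
Numerator = 1670 * 9.81 * (0.000049)^2 = 0.000039334863
Denominator = 18 * 1025 * 1e-6 = 0.018450
w = 0.002132 m/s

0.002132


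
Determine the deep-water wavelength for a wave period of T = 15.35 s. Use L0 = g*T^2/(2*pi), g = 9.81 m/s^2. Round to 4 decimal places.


L0 = g * T^2 / (2 * pi)
L0 = 9.81 * 15.35^2 / (2 * pi)
L0 = 9.81 * 235.6225 / 6.28319
L0 = 2311.4567 / 6.28319
L0 = 367.8798 m

367.8798
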